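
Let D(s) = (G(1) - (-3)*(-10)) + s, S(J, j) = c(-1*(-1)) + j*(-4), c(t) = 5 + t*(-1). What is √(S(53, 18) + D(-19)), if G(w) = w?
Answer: 2*I*√29 ≈ 10.77*I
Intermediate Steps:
c(t) = 5 - t
S(J, j) = 4 - 4*j (S(J, j) = (5 - (-1)*(-1)) + j*(-4) = (5 - 1*1) - 4*j = (5 - 1) - 4*j = 4 - 4*j)
D(s) = -29 + s (D(s) = (1 - (-3)*(-10)) + s = (1 - 1*30) + s = (1 - 30) + s = -29 + s)
√(S(53, 18) + D(-19)) = √((4 - 4*18) + (-29 - 19)) = √((4 - 72) - 48) = √(-68 - 48) = √(-116) = 2*I*√29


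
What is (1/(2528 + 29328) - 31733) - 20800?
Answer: -1673491247/31856 ≈ -52533.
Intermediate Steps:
(1/(2528 + 29328) - 31733) - 20800 = (1/31856 - 31733) - 20800 = -1010886447/31856 - 20800 = -1673491247/31856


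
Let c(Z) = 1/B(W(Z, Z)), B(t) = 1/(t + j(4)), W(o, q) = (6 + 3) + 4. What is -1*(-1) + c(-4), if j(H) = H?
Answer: 18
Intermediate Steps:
W(o, q) = 13 (W(o, q) = 9 + 4 = 13)
B(t) = 1/(4 + t) (B(t) = 1/(t + 4) = 1/(4 + t))
c(Z) = 17 (c(Z) = 1/(1/(4 + 13)) = 1/(1/17) = 17)
-1*(-1) + c(-4) = -1*(-1) + 17 = 1 + 17 = 18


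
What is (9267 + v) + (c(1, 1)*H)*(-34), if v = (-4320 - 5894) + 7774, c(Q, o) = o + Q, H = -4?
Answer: 7099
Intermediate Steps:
c(Q, o) = Q + o
v = -2440 (v = -10214 + 7774 = -2440)
(9267 + v) + (c(1, 1)*H)*(-34) = (9267 - 2440) + ((1 + 1)*(-4))*(-34) = 6827 + (2*(-4))*(-34) = 6827 - 8*(-34) = 6827 + 272 = 7099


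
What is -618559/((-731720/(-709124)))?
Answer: -109658758079/182930 ≈ -5.9946e+5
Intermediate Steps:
-618559/((-731720/(-709124))) = -618559/((-731720*(-1/709124))) = -618559/182930/177281 = -618559*177281/182930 = -109658758079/182930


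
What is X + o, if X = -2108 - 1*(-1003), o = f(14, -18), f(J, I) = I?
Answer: -1123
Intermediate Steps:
o = -18
X = -1105 (X = -2108 + 1003 = -1105)
X + o = -1105 - 18 = -1123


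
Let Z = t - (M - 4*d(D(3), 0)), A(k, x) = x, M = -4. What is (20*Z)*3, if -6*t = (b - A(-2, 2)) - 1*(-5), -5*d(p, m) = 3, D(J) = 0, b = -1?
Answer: 76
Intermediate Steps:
d(p, m) = -3/5 (d(p, m) = -1/5*3 = -3/5)
t = -1/3 (t = -((-1 - 1*2) - 1*(-5))/6 = -((-1 - 2) + 5)/6 = -(-3 + 5)/6 = -1/6*2 = -1/3 ≈ -0.33333)
Z = 19/15 (Z = -1/3 - (-4 - 4*(-3/5)) = -1/3 - (-4 + 12/5) = -1/3 - 1*(-8/5) = -1/3 + 8/5 = 19/15 ≈ 1.2667)
(20*Z)*3 = (20*(19/15))*3 = (76/3)*3 = 76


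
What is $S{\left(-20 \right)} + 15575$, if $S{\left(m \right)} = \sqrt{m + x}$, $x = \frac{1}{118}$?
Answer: $15575 + \frac{i \sqrt{278362}}{118} \approx 15575.0 + 4.4712 i$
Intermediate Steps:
$x = \frac{1}{118} \approx 0.0084746$
$S{\left(m \right)} = \sqrt{\frac{1}{118} + m}$ ($S{\left(m \right)} = \sqrt{m + \frac{1}{118}} = \sqrt{\frac{1}{118} + m}$)
$S{\left(-20 \right)} + 15575 = \frac{\sqrt{118 + 13924 \left(-20\right)}}{118} + 15575 = \frac{\sqrt{118 - 278480}}{118} + 15575 = \frac{\sqrt{-278362}}{118} + 15575 = \frac{i \sqrt{278362}}{118} + 15575 = 15575 + \frac{i \sqrt{278362}}{118}$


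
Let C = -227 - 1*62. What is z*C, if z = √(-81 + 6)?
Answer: -1445*I*√3 ≈ -2502.8*I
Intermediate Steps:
z = 5*I*√3 (z = √(-75) = 5*I*√3 ≈ 8.6602*I)
C = -289 (C = -227 - 62 = -289)
z*C = (5*I*√3)*(-289) = -1445*I*√3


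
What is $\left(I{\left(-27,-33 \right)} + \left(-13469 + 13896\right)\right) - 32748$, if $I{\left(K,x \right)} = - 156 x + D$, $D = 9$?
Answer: $-27164$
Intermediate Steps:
$I{\left(K,x \right)} = 9 - 156 x$ ($I{\left(K,x \right)} = - 156 x + 9 = 9 - 156 x$)
$\left(I{\left(-27,-33 \right)} + \left(-13469 + 13896\right)\right) - 32748 = \left(\left(9 - -5148\right) + \left(-13469 + 13896\right)\right) - 32748 = \left(\left(9 + 5148\right) + 427\right) - 32748 = \left(5157 + 427\right) - 32748 = 5584 - 32748 = -27164$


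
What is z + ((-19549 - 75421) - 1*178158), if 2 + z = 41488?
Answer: -231642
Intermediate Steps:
z = 41486 (z = -2 + 41488 = 41486)
z + ((-19549 - 75421) - 1*178158) = 41486 + ((-19549 - 75421) - 1*178158) = 41486 + (-94970 - 178158) = 41486 - 273128 = -231642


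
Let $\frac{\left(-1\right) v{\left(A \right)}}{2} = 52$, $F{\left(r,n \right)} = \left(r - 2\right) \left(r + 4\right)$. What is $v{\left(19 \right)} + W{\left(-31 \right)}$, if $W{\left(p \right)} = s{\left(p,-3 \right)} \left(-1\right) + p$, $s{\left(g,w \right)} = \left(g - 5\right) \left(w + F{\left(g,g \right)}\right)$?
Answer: $31833$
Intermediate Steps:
$F{\left(r,n \right)} = \left(-2 + r\right) \left(4 + r\right)$
$v{\left(A \right)} = -104$ ($v{\left(A \right)} = \left(-2\right) 52 = -104$)
$s{\left(g,w \right)} = \left(-5 + g\right) \left(-8 + w + g^{2} + 2 g\right)$ ($s{\left(g,w \right)} = \left(g - 5\right) \left(w + \left(-8 + g^{2} + 2 g\right)\right) = \left(-5 + g\right) \left(-8 + w + g^{2} + 2 g\right)$)
$W{\left(p \right)} = -55 - p^{3} + 3 p^{2} + 22 p$ ($W{\left(p \right)} = \left(40 + p^{3} - 18 p - -15 - 3 p^{2} + p \left(-3\right)\right) \left(-1\right) + p = \left(40 + p^{3} - 18 p + 15 - 3 p^{2} - 3 p\right) \left(-1\right) + p = \left(55 + p^{3} - 21 p - 3 p^{2}\right) \left(-1\right) + p = \left(-55 - p^{3} + 3 p^{2} + 21 p\right) + p = -55 - p^{3} + 3 p^{2} + 22 p$)
$v{\left(19 \right)} + W{\left(-31 \right)} = -104 + \left(-55 - \left(-31\right)^{3} + 3 \left(-31\right)^{2} + 22 \left(-31\right)\right) = -104 - -31937 = -104 + \left(-55 + 29791 + 2883 - 682\right) = -104 + 31937 = 31833$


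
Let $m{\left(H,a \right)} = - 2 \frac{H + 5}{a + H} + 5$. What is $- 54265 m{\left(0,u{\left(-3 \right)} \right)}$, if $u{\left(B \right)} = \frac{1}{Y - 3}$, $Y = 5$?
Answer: $813975$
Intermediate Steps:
$u{\left(B \right)} = \frac{1}{2}$ ($u{\left(B \right)} = \frac{1}{5 - 3} = \frac{1}{2}$)
$m{\left(H,a \right)} = 5 - \frac{2 \left(5 + H\right)}{H + a}$ ($m{\left(H,a \right)} = - 2 \frac{5 + H}{H + a} + 5 = - \frac{2 \left(5 + H\right)}{H + a} + 5 = 5 - \frac{2 \left(5 + H\right)}{H + a}$)
$- 54265 m{\left(0,u{\left(-3 \right)} \right)} = - 54265 \frac{-10 + 3 \cdot 0 + 5 \cdot \frac{1}{2}}{0 + \frac{1}{2}} = - 54265 \frac{1}{\frac{1}{2}} \left(-10 + 0 + \frac{5}{2}\right) = - 54265 \cdot 2 \left(- \frac{15}{2}\right) = \left(-54265\right) \left(-15\right) = 813975$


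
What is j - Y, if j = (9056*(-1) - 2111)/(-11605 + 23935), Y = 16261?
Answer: -200509297/12330 ≈ -16262.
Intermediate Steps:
j = -11167/12330 (j = (-9056 - 2111)/12330 = -11167*1/12330 = -11167/12330 ≈ -0.90568)
j - Y = -11167/12330 - 1*16261 = -11167/12330 - 16261 = -200509297/12330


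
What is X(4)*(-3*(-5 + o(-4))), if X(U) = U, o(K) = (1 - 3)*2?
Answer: 108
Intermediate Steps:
o(K) = -4 (o(K) = -2*2 = -4)
X(4)*(-3*(-5 + o(-4))) = 4*(-3*(-5 - 4)) = 4*(-3*(-9)) = 4*27 = 108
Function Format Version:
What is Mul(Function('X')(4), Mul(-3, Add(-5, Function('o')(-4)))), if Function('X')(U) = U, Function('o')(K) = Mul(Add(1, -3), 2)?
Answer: 108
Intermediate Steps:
Function('o')(K) = -4 (Function('o')(K) = Mul(-2, 2) = -4)
Mul(Function('X')(4), Mul(-3, Add(-5, Function('o')(-4)))) = Mul(4, Mul(-3, Add(-5, -4))) = Mul(4, Mul(-3, -9)) = Mul(4, 27) = 108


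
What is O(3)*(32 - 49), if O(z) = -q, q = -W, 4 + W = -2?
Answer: 102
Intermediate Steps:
W = -6 (W = -4 - 2 = -6)
q = 6 (q = -1*(-6) = 6)
O(z) = -6 (O(z) = -1*6 = -6)
O(3)*(32 - 49) = -6*(32 - 49) = -6*(-17) = 102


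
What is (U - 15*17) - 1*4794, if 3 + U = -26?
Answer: -5078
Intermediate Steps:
U = -29 (U = -3 - 26 = -29)
(U - 15*17) - 1*4794 = (-29 - 15*17) - 1*4794 = (-29 - 255) - 4794 = -284 - 4794 = -5078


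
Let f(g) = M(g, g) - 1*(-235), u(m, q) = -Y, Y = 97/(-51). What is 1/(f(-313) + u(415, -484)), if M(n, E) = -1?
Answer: 51/12031 ≈ 0.0042391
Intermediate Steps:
Y = -97/51 (Y = 97*(-1/51) = -97/51 ≈ -1.9020)
u(m, q) = 97/51 (u(m, q) = -1*(-97/51) = 97/51)
f(g) = 234 (f(g) = -1 - 1*(-235) = -1 + 235 = 234)
1/(f(-313) + u(415, -484)) = 1/(234 + 97/51) = 1/(12031/51) = 51/12031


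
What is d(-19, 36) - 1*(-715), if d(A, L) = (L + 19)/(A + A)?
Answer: 27115/38 ≈ 713.55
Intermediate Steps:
d(A, L) = (19 + L)/(2*A) (d(A, L) = (19 + L)/((2*A)) = (19 + L)*(1/(2*A)) = (19 + L)/(2*A))
d(-19, 36) - 1*(-715) = (½)*(19 + 36)/(-19) - 1*(-715) = (½)*(-1/19)*55 + 715 = -55/38 + 715 = 27115/38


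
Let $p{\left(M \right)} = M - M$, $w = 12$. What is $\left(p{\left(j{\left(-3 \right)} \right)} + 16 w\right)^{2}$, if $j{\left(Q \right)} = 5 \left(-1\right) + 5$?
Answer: $36864$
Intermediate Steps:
$j{\left(Q \right)} = 0$ ($j{\left(Q \right)} = -5 + 5 = 0$)
$p{\left(M \right)} = 0$
$\left(p{\left(j{\left(-3 \right)} \right)} + 16 w\right)^{2} = \left(0 + 16 \cdot 12\right)^{2} = \left(0 + 192\right)^{2} = 192^{2} = 36864$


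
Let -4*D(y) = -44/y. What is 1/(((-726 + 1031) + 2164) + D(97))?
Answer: 97/239504 ≈ 0.00040500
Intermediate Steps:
D(y) = 11/y (D(y) = -(-11)/y = 11/y)
1/(((-726 + 1031) + 2164) + D(97)) = 1/(((-726 + 1031) + 2164) + 11/97) = 1/((305 + 2164) + 11*(1/97)) = 1/(2469 + 11/97) = 1/(239504/97) = 97/239504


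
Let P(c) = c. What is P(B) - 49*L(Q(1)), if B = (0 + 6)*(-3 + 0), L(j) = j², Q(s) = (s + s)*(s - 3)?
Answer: -802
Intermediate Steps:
Q(s) = 2*s*(-3 + s) (Q(s) = (2*s)*(-3 + s) = 2*s*(-3 + s))
B = -18 (B = 6*(-3) = -18)
P(B) - 49*L(Q(1)) = -18 - 49*4*(-3 + 1)² = -18 - 49*(2*1*(-2))² = -18 - 49*(-4)² = -18 - 49*16 = -18 - 784 = -802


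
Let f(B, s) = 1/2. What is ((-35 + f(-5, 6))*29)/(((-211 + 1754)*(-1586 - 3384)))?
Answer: 2001/15337420 ≈ 0.00013047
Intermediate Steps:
f(B, s) = ½
((-35 + f(-5, 6))*29)/(((-211 + 1754)*(-1586 - 3384))) = ((-35 + ½)*29)/(((-211 + 1754)*(-1586 - 3384))) = (-69/2*29)/((1543*(-4970))) = -2001/2/(-7668710) = -2001/2*(-1/7668710) = 2001/15337420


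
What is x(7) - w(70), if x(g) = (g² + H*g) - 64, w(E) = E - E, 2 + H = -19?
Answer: -162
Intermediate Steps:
H = -21 (H = -2 - 19 = -21)
w(E) = 0
x(g) = -64 + g² - 21*g (x(g) = (g² - 21*g) - 64 = -64 + g² - 21*g)
x(7) - w(70) = (-64 + 7² - 21*7) - 1*0 = (-64 + 49 - 147) + 0 = -162 + 0 = -162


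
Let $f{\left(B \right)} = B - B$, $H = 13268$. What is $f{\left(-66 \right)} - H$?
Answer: $-13268$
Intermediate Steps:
$f{\left(B \right)} = 0$
$f{\left(-66 \right)} - H = 0 - 13268 = -13268$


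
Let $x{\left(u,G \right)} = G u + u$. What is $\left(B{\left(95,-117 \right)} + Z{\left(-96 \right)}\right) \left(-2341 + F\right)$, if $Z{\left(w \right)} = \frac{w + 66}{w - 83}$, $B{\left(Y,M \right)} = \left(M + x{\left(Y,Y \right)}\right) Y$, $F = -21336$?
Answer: $- \frac{3624855057465}{179} \approx -2.0251 \cdot 10^{10}$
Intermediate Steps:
$x{\left(u,G \right)} = u + G u$
$B{\left(Y,M \right)} = Y \left(M + Y \left(1 + Y\right)\right)$ ($B{\left(Y,M \right)} = \left(M + Y \left(1 + Y\right)\right) Y = Y \left(M + Y \left(1 + Y\right)\right)$)
$Z{\left(w \right)} = \frac{66 + w}{-83 + w}$
$\left(B{\left(95,-117 \right)} + Z{\left(-96 \right)}\right) \left(-2341 + F\right) = \left(95 \left(-117 + 95 \left(1 + 95\right)\right) + \frac{66 - 96}{-83 - 96}\right) \left(-2341 - 21336\right) = \left(95 \left(-117 + 95 \cdot 96\right) + \frac{1}{-179} \left(-30\right)\right) \left(-23677\right) = \left(95 \left(-117 + 9120\right) - - \frac{30}{179}\right) \left(-23677\right) = \left(95 \cdot 9003 + \frac{30}{179}\right) \left(-23677\right) = \left(855285 + \frac{30}{179}\right) \left(-23677\right) = \frac{153096045}{179} \left(-23677\right) = - \frac{3624855057465}{179}$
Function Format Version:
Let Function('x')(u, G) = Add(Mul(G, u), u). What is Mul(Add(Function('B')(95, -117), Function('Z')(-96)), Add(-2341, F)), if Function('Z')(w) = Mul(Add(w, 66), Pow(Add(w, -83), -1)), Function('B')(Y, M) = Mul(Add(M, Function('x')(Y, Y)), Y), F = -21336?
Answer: Rational(-3624855057465, 179) ≈ -2.0251e+10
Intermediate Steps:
Function('x')(u, G) = Add(u, Mul(G, u))
Function('B')(Y, M) = Mul(Y, Add(M, Mul(Y, Add(1, Y)))) (Function('B')(Y, M) = Mul(Add(M, Mul(Y, Add(1, Y))), Y) = Mul(Y, Add(M, Mul(Y, Add(1, Y)))))
Function('Z')(w) = Mul(Pow(Add(-83, w), -1), Add(66, w)) (Function('Z')(w) = Mul(Add(66, w), Pow(Add(-83, w), -1)) = Mul(Pow(Add(-83, w), -1), Add(66, w)))
Mul(Add(Function('B')(95, -117), Function('Z')(-96)), Add(-2341, F)) = Mul(Add(Mul(95, Add(-117, Mul(95, Add(1, 95)))), Mul(Pow(Add(-83, -96), -1), Add(66, -96))), Add(-2341, -21336)) = Mul(Add(Mul(95, Add(-117, Mul(95, 96))), Mul(Pow(-179, -1), -30)), -23677) = Mul(Add(Mul(95, Add(-117, 9120)), Mul(Rational(-1, 179), -30)), -23677) = Mul(Add(Mul(95, 9003), Rational(30, 179)), -23677) = Mul(Add(855285, Rational(30, 179)), -23677) = Mul(Rational(153096045, 179), -23677) = Rational(-3624855057465, 179)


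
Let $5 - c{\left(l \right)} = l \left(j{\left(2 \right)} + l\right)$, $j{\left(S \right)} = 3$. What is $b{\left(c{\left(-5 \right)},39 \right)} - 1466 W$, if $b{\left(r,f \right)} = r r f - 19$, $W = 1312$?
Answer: $-1922436$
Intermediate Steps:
$c{\left(l \right)} = 5 - l \left(3 + l\right)$
$b{\left(r,f \right)} = -19 + f r^{2}$ ($b{\left(r,f \right)} = r^{2} f - 19 = f r^{2} - 19 = -19 + f r^{2}$)
$b{\left(c{\left(-5 \right)},39 \right)} - 1466 W = \left(-19 + 39 \left(5 - \left(-5\right)^{2} - -15\right)^{2}\right) - 1923392 = \left(-19 + 39 \left(5 - 25 + 15\right)^{2}\right) - 1923392 = \left(-19 + 39 \left(-5\right)^{2}\right) - 1923392 = \left(-19 + 39 \cdot 25\right) - 1923392 = \left(-19 + 975\right) - 1923392 = 956 - 1923392 = -1922436$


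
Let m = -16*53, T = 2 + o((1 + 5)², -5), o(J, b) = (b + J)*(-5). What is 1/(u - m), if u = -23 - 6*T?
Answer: 1/1743 ≈ 0.00057372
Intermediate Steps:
o(J, b) = -5*J - 5*b (o(J, b) = (J + b)*(-5) = -5*J - 5*b)
T = -153 (T = 2 + (-5*(1 + 5)² - 5*(-5)) = 2 + (-5*6² + 25) = 2 + (-5*36 + 25) = 2 + (-180 + 25) = 2 - 155 = -153)
m = -848
u = 895 (u = -23 - 6*(-153) = -23 + 918 = 895)
1/(u - m) = 1/(895 - 1*(-848)) = 1/(895 + 848) = 1/1743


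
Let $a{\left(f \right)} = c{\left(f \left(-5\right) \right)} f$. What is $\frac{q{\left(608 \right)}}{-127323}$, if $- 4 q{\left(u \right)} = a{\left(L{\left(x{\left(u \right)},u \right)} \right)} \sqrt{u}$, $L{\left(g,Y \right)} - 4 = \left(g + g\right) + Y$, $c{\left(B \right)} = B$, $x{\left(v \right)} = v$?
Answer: $- \frac{16707920 \sqrt{38}}{127323} \approx -808.92$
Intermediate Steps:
$L{\left(g,Y \right)} = 4 + Y + 2 g$ ($L{\left(g,Y \right)} = 4 + \left(\left(g + g\right) + Y\right) = 4 + \left(2 g + Y\right) = 4 + \left(Y + 2 g\right) = 4 + Y + 2 g$)
$a{\left(f \right)} = - 5 f^{2}$ ($a{\left(f \right)} = f \left(-5\right) f = - 5 f f = - 5 f^{2}$)
$q{\left(u \right)} = \frac{5 \sqrt{u} \left(4 + 3 u\right)^{2}}{4}$ ($q{\left(u \right)} = - \frac{- 5 \left(4 + u + 2 u\right)^{2} \sqrt{u}}{4} = - \frac{- 5 \left(4 + 3 u\right)^{2} \sqrt{u}}{4} = - \frac{\left(-5\right) \sqrt{u} \left(4 + 3 u\right)^{2}}{4} = \frac{5 \sqrt{u} \left(4 + 3 u\right)^{2}}{4}$)
$\frac{q{\left(608 \right)}}{-127323} = \frac{\sqrt{608} \left(20 + 30 \cdot 608 + \frac{45 \cdot 608^{2}}{4}\right)}{-127323} = 4 \sqrt{38} \left(20 + 18240 + \frac{45}{4} \cdot 369664\right) \left(- \frac{1}{127323}\right) = 4 \sqrt{38} \left(20 + 18240 + 4158720\right) \left(- \frac{1}{127323}\right) = 4 \sqrt{38} \cdot 4176980 \left(- \frac{1}{127323}\right) = 16707920 \sqrt{38} \left(- \frac{1}{127323}\right) = - \frac{16707920 \sqrt{38}}{127323}$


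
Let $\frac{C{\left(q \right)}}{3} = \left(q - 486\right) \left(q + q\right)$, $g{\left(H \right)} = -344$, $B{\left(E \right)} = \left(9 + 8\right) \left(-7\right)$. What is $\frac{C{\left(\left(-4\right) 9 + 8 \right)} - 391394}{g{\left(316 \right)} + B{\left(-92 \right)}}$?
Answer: $\frac{305042}{463} \approx 658.84$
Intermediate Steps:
$B{\left(E \right)} = -119$ ($B{\left(E \right)} = 17 \left(-7\right) = -119$)
$C{\left(q \right)} = 6 q \left(-486 + q\right)$ ($C{\left(q \right)} = 3 \left(q - 486\right) \left(q + q\right) = 3 \left(-486 + q\right) 2 q = 3 \cdot 2 q \left(-486 + q\right) = 6 q \left(-486 + q\right)$)
$\frac{C{\left(\left(-4\right) 9 + 8 \right)} - 391394}{g{\left(316 \right)} + B{\left(-92 \right)}} = \frac{6 \left(\left(-4\right) 9 + 8\right) \left(-486 + \left(\left(-4\right) 9 + 8\right)\right) - 391394}{-344 - 119} = \frac{6 \left(-36 + 8\right) \left(-486 + \left(-36 + 8\right)\right) - 391394}{-463} = \left(6 \left(-28\right) \left(-486 - 28\right) - 391394\right) \left(- \frac{1}{463}\right) = \left(6 \left(-28\right) \left(-514\right) - 391394\right) \left(- \frac{1}{463}\right) = \left(86352 - 391394\right) \left(- \frac{1}{463}\right) = \left(-305042\right) \left(- \frac{1}{463}\right) = \frac{305042}{463}$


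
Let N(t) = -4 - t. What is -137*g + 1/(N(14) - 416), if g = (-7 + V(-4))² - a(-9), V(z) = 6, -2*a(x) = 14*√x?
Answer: -59459/434 - 2877*I ≈ -137.0 - 2877.0*I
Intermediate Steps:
a(x) = -7*√x
g = 1 + 21*I (g = (-7 + 6)² - (-7)*√(-9) = (-1)² - (-7)*3*I = 1 - (-21)*I = 1 + 21*I ≈ 1.0 + 21.0*I)
-137*g + 1/(N(14) - 416) = -137*(1 + 21*I) + 1/((-4 - 1*14) - 416) = (-137 - 2877*I) + 1/((-4 - 14) - 416) = (-137 - 2877*I) + 1/(-18 - 416) = (-137 - 2877*I) + 1/(-434) = (-137 - 2877*I) - 1/434 = -59459/434 - 2877*I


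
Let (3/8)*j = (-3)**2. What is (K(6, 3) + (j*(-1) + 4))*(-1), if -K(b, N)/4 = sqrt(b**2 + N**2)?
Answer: 20 + 12*sqrt(5) ≈ 46.833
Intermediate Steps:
j = 24 (j = (8/3)*(-3)**2 = (8/3)*9 = 24)
K(b, N) = -4*sqrt(N**2 + b**2) (K(b, N) = -4*sqrt(b**2 + N**2) = -4*sqrt(N**2 + b**2))
(K(6, 3) + (j*(-1) + 4))*(-1) = (-4*sqrt(3**2 + 6**2) + (24*(-1) + 4))*(-1) = (-4*sqrt(9 + 36) + (-24 + 4))*(-1) = (-12*sqrt(5) - 20)*(-1) = (-20 - 12*sqrt(5))*(-1) = 20 + 12*sqrt(5)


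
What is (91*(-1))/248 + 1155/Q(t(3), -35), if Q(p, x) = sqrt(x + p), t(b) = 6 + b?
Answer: -91/248 - 1155*I*sqrt(26)/26 ≈ -0.36694 - 226.51*I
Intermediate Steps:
Q(p, x) = sqrt(p + x)
(91*(-1))/248 + 1155/Q(t(3), -35) = (91*(-1))/248 + 1155/(sqrt((6 + 3) - 35)) = -91*1/248 + 1155/(sqrt(9 - 35)) = -91/248 + 1155/(sqrt(-26)) = -91/248 + 1155/((I*sqrt(26))) = -91/248 + 1155*(-I*sqrt(26)/26) = -91/248 - 1155*I*sqrt(26)/26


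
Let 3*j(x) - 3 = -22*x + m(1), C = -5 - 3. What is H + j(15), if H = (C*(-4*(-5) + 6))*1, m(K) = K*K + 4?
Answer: -946/3 ≈ -315.33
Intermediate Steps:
C = -8
m(K) = 4 + K² (m(K) = K² + 4 = 4 + K²)
H = -208 (H = -8*(-4*(-5) + 6)*1 = -8*(20 + 6)*1 = -8*26*1 = -208*1 = -208)
j(x) = 8/3 - 22*x/3 (j(x) = 1 + (-22*x + (4 + 1²))/3 = 1 + (-22*x + (4 + 1))/3 = 1 + (-22*x + 5)/3 = 1 + (5 - 22*x)/3 = 1 + (5/3 - 22*x/3) = 8/3 - 22*x/3)
H + j(15) = -208 + (8/3 - 22/3*15) = -208 + (8/3 - 110) = -208 - 322/3 = -946/3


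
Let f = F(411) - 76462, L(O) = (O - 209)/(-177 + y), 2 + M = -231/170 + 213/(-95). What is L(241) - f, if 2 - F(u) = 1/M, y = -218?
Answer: 6916165822/90455 ≈ 76460.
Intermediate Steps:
M = -18091/3230 (M = -2 + (-231/170 + 213/(-95)) = -2 + (-231*1/170 + 213*(-1/95)) = -2 + (-231/170 - 213/95) = -2 - 11631/3230 = -18091/3230 ≈ -5.6009)
F(u) = 39412/18091 (F(u) = 2 - 1/(-18091/3230) = 2 - 1*(-3230/18091) = 2 + 3230/18091 = 39412/18091)
L(O) = 209/395 - O/395 (L(O) = (O - 209)/(-177 - 218) = (-209 + O)/(-395) = (-209 + O)*(-1/395) = 209/395 - O/395)
f = -1383234630/18091 (f = 39412/18091 - 76462 = -1383234630/18091 ≈ -76460.)
L(241) - f = (209/395 - 1/395*241) - 1*(-1383234630/18091) = (209/395 - 241/395) + 1383234630/18091 = -32/395 + 1383234630/18091 = 6916165822/90455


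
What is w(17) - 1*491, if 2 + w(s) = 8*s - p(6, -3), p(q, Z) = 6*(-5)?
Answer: -327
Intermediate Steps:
p(q, Z) = -30
w(s) = 28 + 8*s (w(s) = -2 + (8*s - 1*(-30)) = -2 + (8*s + 30) = -2 + (30 + 8*s) = 28 + 8*s)
w(17) - 1*491 = (28 + 8*17) - 1*491 = (28 + 136) - 491 = 164 - 491 = -327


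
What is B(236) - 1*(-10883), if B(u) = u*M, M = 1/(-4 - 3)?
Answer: 75945/7 ≈ 10849.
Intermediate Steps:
M = -⅐ (M = 1/(-7) = -⅐ ≈ -0.14286)
B(u) = -u/7 (B(u) = u*(-⅐) = -u/7)
B(236) - 1*(-10883) = -⅐*236 - 1*(-10883) = -236/7 + 10883 = 75945/7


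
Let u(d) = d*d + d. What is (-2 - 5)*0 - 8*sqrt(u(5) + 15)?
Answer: -24*sqrt(5) ≈ -53.666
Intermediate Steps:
u(d) = d + d**2 (u(d) = d**2 + d = d + d**2)
(-2 - 5)*0 - 8*sqrt(u(5) + 15) = (-2 - 5)*0 - 8*sqrt(5*(1 + 5) + 15) = -7*0 - 8*sqrt(5*6 + 15) = 0 - 8*sqrt(30 + 15) = 0 - 24*sqrt(5) = -24*sqrt(5)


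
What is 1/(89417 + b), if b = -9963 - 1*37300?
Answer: 1/42154 ≈ 2.3723e-5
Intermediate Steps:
b = -47263 (b = -9963 - 37300 = -47263)
1/(89417 + b) = 1/(89417 - 47263) = 1/42154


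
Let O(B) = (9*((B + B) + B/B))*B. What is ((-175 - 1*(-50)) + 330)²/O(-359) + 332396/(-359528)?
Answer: -188732096023/208223068014 ≈ -0.90639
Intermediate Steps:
O(B) = B*(9 + 18*B) (O(B) = (9*(2*B + 1))*B = (9*(1 + 2*B))*B = (9 + 18*B)*B = B*(9 + 18*B))
((-175 - 1*(-50)) + 330)²/O(-359) + 332396/(-359528) = ((-175 - 1*(-50)) + 330)²/((9*(-359)*(1 + 2*(-359)))) + 332396/(-359528) = ((-175 + 50) + 330)²/((9*(-359)*(1 - 718))) + 332396*(-1/359528) = (-125 + 330)²/((9*(-359)*(-717))) - 83099/89882 = 205²/2316627 - 83099/89882 = 42025*(1/2316627) - 83099/89882 = 42025/2316627 - 83099/89882 = -188732096023/208223068014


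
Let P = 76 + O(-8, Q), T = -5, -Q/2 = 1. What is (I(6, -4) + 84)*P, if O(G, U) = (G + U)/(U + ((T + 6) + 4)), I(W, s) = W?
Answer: 6540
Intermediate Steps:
Q = -2 (Q = -2*1 = -2)
O(G, U) = (G + U)/(5 + U) (O(G, U) = (G + U)/(U + ((-5 + 6) + 4)) = (G + U)/(U + (1 + 4)) = (G + U)/(U + 5) = (G + U)/(5 + U))
P = 218/3 (P = 76 + (-8 - 2)/(5 - 2) = 76 - 10/3 = 218/3 ≈ 72.667)
(I(6, -4) + 84)*P = (6 + 84)*(218/3) = 90*(218/3) = 6540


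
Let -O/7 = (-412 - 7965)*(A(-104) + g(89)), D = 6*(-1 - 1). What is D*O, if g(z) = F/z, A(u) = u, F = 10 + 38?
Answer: 6479374944/89 ≈ 7.2802e+7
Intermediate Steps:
F = 48
D = -12 (D = 6*(-2) = -12)
g(z) = 48/z
O = -539947912/89 (O = -7*(-412 - 7965)*(-104 + 48/89) = -(-58639)*(-104 + 48*(1/89)) = -(-58639)*(-104 + 48/89) = -(-58639)*(-9208)/89 = -7*77135416/89 = -539947912/89 ≈ -6.0668e+6)
D*O = -12*(-539947912/89) = 6479374944/89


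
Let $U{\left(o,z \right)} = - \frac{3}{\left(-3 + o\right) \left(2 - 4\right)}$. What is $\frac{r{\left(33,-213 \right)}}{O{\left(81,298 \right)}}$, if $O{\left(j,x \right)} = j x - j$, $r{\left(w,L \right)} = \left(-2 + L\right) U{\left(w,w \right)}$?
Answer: $- \frac{43}{96228} \approx -0.00044686$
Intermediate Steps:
$U{\left(o,z \right)} = - \frac{3}{6 - 2 o}$ ($U{\left(o,z \right)} = - \frac{3}{\left(-3 + o\right) \left(-2\right)} = - \frac{3}{6 - 2 o}$)
$r{\left(w,L \right)} = \frac{3 \left(-2 + L\right)}{2 \left(-3 + w\right)}$ ($r{\left(w,L \right)} = \left(-2 + L\right) \frac{3}{2 \left(-3 + w\right)} = \frac{3 \left(-2 + L\right)}{2 \left(-3 + w\right)}$)
$O{\left(j,x \right)} = - j + j x$
$\frac{r{\left(33,-213 \right)}}{O{\left(81,298 \right)}} = \frac{\frac{3}{2} \frac{1}{-3 + 33} \left(-2 - 213\right)}{81 \left(-1 + 298\right)} = \frac{\frac{3}{2} \cdot \frac{1}{30} \left(-215\right)}{81 \cdot 297} = \frac{\frac{3}{2} \cdot \frac{1}{30} \left(-215\right)}{24057} = \left(- \frac{43}{4}\right) \frac{1}{24057} = - \frac{43}{96228}$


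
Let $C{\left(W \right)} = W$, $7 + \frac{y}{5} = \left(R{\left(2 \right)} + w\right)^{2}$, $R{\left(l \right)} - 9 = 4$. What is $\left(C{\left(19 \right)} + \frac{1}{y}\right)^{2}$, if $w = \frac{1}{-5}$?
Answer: $\frac{5550846016}{15374241} \approx 361.05$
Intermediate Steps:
$R{\left(l \right)} = 13$ ($R{\left(l \right)} = 9 + 4 = 13$)
$w = - \frac{1}{5} \approx -0.2$
$y = \frac{3921}{5}$ ($y = -35 + 5 \left(13 - \frac{1}{5}\right)^{2} = -35 + 5 \left(\frac{64}{5}\right)^{2} = -35 + 5 \cdot \frac{4096}{25} = -35 + \frac{4096}{5} = \frac{3921}{5} \approx 784.2$)
$\left(C{\left(19 \right)} + \frac{1}{y}\right)^{2} = \left(19 + \frac{1}{\frac{3921}{5}}\right)^{2} = \left(19 + \frac{5}{3921}\right)^{2} = \left(\frac{74504}{3921}\right)^{2} = \frac{5550846016}{15374241}$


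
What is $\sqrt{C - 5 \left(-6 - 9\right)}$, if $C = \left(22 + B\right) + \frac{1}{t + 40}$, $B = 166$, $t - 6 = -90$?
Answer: $\frac{\sqrt{127281}}{22} \approx 16.217$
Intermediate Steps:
$t = -84$ ($t = 6 - 90 = -84$)
$C = \frac{8271}{44}$ ($C = \left(22 + 166\right) + \frac{1}{-84 + 40} = 188 + \frac{1}{-44} = 188 - \frac{1}{44} = \frac{8271}{44} \approx 187.98$)
$\sqrt{C - 5 \left(-6 - 9\right)} = \sqrt{\frac{8271}{44} - 5 \left(-6 - 9\right)} = \sqrt{\frac{8271}{44} - -75} = \sqrt{\frac{8271}{44} + 75} = \sqrt{\frac{11571}{44}} = \frac{\sqrt{127281}}{22}$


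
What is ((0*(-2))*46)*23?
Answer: 0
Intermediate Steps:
((0*(-2))*46)*23 = (0*46)*23 = 0*23 = 0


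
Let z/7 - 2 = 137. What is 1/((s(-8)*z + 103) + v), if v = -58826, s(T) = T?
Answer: -1/66507 ≈ -1.5036e-5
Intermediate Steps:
z = 973 (z = 14 + 7*137 = 14 + 959 = 973)
1/((s(-8)*z + 103) + v) = 1/((-8*973 + 103) - 58826) = 1/((-7784 + 103) - 58826) = 1/(-7681 - 58826) = 1/(-66507) = -1/66507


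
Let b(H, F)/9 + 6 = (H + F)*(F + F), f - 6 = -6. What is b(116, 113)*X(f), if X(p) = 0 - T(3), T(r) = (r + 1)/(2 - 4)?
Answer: 931464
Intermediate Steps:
f = 0 (f = 6 - 6 = 0)
T(r) = -1/2 - r/2 (T(r) = (1 + r)/(-2) = (1 + r)*(-1/2) = -1/2 - r/2)
b(H, F) = -54 + 18*F*(F + H) (b(H, F) = -54 + 9*((H + F)*(F + F)) = -54 + 9*((F + H)*(2*F)) = -54 + 9*(2*F*(F + H)) = -54 + 18*F*(F + H))
X(p) = 2 (X(p) = 0 - (-1/2 - 1/2*3) = 0 - (-1/2 - 3/2) = 0 - 1*(-2) = 0 + 2 = 2)
b(116, 113)*X(f) = (-54 + 18*113**2 + 18*113*116)*2 = (-54 + 18*12769 + 235944)*2 = (-54 + 229842 + 235944)*2 = 465732*2 = 931464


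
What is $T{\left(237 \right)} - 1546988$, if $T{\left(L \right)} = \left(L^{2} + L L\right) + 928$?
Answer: $-1433722$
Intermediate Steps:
$T{\left(L \right)} = 928 + 2 L^{2}$ ($T{\left(L \right)} = \left(L^{2} + L^{2}\right) + 928 = 2 L^{2} + 928 = 928 + 2 L^{2}$)
$T{\left(237 \right)} - 1546988 = \left(928 + 2 \cdot 237^{2}\right) - 1546988 = \left(928 + 2 \cdot 56169\right) - 1546988 = \left(928 + 112338\right) - 1546988 = 113266 - 1546988 = -1433722$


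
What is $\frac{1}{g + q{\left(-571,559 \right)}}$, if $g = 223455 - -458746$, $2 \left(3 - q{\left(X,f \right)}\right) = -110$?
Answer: $\frac{1}{682259} \approx 1.4657 \cdot 10^{-6}$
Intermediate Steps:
$q{\left(X,f \right)} = 58$ ($q{\left(X,f \right)} = 3 - -55 = 3 + 55 = 58$)
$g = 682201$ ($g = 223455 + 458746 = 682201$)
$\frac{1}{g + q{\left(-571,559 \right)}} = \frac{1}{682201 + 58} = \frac{1}{682259}$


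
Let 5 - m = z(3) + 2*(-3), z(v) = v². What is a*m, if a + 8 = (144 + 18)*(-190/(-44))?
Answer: 15214/11 ≈ 1383.1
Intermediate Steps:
a = 7607/11 (a = -8 + (144 + 18)*(-190/(-44)) = -8 + 162*(-190*(-1/44)) = -8 + 162*(95/22) = -8 + 7695/11 = 7607/11 ≈ 691.54)
m = 2 (m = 5 - (3² + 2*(-3)) = 5 - (9 - 6) = 5 - 1*3 = 5 - 3 = 2)
a*m = (7607/11)*2 = 15214/11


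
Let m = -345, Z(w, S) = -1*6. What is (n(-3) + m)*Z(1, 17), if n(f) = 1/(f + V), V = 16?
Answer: 26904/13 ≈ 2069.5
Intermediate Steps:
n(f) = 1/(16 + f) (n(f) = 1/(f + 16) = 1/(16 + f))
Z(w, S) = -6
(n(-3) + m)*Z(1, 17) = (1/(16 - 3) - 345)*(-6) = (1/13 - 345)*(-6) = -4484/13*(-6) = 26904/13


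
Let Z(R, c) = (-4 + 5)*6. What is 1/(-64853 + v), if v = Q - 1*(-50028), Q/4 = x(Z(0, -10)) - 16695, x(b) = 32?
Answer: -1/81477 ≈ -1.2273e-5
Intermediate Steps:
Z(R, c) = 6 (Z(R, c) = 1*6 = 6)
Q = -66652 (Q = 4*(32 - 16695) = 4*(-16663) = -66652)
v = -16624 (v = -66652 - 1*(-50028) = -66652 + 50028 = -16624)
1/(-64853 + v) = 1/(-64853 - 16624) = 1/(-81477) = -1/81477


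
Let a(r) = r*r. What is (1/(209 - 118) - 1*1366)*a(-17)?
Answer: -35924145/91 ≈ -3.9477e+5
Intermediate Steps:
a(r) = r²
(1/(209 - 118) - 1*1366)*a(-17) = (1/(209 - 118) - 1*1366)*(-17)² = (1/91 - 1366)*289 = -124305/91*289 = -35924145/91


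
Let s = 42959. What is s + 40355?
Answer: 83314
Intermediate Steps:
s + 40355 = 42959 + 40355 = 83314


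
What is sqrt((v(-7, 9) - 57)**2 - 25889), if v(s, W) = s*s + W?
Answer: 4*I*sqrt(1618) ≈ 160.9*I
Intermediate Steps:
v(s, W) = W + s**2 (v(s, W) = s**2 + W = W + s**2)
sqrt((v(-7, 9) - 57)**2 - 25889) = sqrt(((9 + (-7)**2) - 57)**2 - 25889) = sqrt(((9 + 49) - 57)**2 - 25889) = sqrt((58 - 57)**2 - 25889) = sqrt(1**2 - 25889) = sqrt(1 - 25889) = sqrt(-25888) = 4*I*sqrt(1618)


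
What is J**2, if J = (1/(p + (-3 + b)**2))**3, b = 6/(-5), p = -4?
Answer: 244140625/1572266908616041 ≈ 1.5528e-7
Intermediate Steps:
b = -6/5 (b = 6*(-1/5) = -6/5 ≈ -1.2000)
J = 15625/39651821 (J = (1/(-4 + (-3 - 6/5)**2))**3 = (1/(-4 + (-21/5)**2))**3 = (1/(-4 + 441/25))**3 = (1/(341/25))**3 = (25/341)**3 = 15625/39651821 ≈ 0.00039406)
J**2 = (15625/39651821)**2 = 244140625/1572266908616041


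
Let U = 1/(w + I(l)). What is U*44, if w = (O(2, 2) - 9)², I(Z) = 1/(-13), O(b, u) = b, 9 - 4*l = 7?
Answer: 143/159 ≈ 0.89937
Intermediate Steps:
l = ½ (l = 9/4 - ¼*7 = 9/4 - 7/4 = ½ ≈ 0.50000)
I(Z) = -1/13
w = 49 (w = (2 - 9)² = (-7)² = 49)
U = 13/636 (U = 1/(49 - 1/13) = 1/(636/13) = 13/636 ≈ 0.020440)
U*44 = (13/636)*44 = 143/159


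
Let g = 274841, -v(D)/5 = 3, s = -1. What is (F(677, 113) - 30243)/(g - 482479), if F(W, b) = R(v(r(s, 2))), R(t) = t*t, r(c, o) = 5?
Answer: 15009/103819 ≈ 0.14457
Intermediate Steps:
v(D) = -15 (v(D) = -5*3 = -15)
R(t) = t**2
F(W, b) = 225 (F(W, b) = (-15)**2 = 225)
(F(677, 113) - 30243)/(g - 482479) = (225 - 30243)/(274841 - 482479) = -30018/(-207638) = -30018*(-1/207638) = 15009/103819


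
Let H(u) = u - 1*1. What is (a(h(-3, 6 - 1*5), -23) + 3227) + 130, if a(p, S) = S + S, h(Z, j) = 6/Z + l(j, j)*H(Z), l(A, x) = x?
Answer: 3311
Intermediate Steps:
H(u) = -1 + u (H(u) = u - 1 = -1 + u)
h(Z, j) = 6/Z + j*(-1 + Z)
a(p, S) = 2*S
(a(h(-3, 6 - 1*5), -23) + 3227) + 130 = (2*(-23) + 3227) + 130 = (-46 + 3227) + 130 = 3181 + 130 = 3311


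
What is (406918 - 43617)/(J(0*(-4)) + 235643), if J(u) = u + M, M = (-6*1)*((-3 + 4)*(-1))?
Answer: 363301/235649 ≈ 1.5417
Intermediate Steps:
M = 6 (M = -6*(-1) = 6)
J(u) = 6 + u (J(u) = u + 6 = 6 + u)
(406918 - 43617)/(J(0*(-4)) + 235643) = (406918 - 43617)/((6 + 0*(-4)) + 235643) = 363301/((6 + 0) + 235643) = 363301/(6 + 235643) = 363301/235649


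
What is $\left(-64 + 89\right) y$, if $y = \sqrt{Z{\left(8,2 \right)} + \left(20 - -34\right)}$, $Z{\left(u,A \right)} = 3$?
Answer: $25 \sqrt{57} \approx 188.75$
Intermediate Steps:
$y = \sqrt{57}$ ($y = \sqrt{3 + \left(20 - -34\right)} = \sqrt{3 + \left(20 + 34\right)} = \sqrt{3 + 54} = \sqrt{57} \approx 7.5498$)
$\left(-64 + 89\right) y = \left(-64 + 89\right) \sqrt{57} = 25 \sqrt{57}$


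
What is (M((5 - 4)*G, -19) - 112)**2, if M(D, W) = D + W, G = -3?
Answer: 17956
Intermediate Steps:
(M((5 - 4)*G, -19) - 112)**2 = (((5 - 4)*(-3) - 19) - 112)**2 = ((1*(-3) - 19) - 112)**2 = ((-3 - 19) - 112)**2 = (-22 - 112)**2 = (-134)**2 = 17956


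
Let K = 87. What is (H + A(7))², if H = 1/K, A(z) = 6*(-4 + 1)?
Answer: 2449225/7569 ≈ 323.59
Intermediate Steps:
A(z) = -18 (A(z) = 6*(-3) = -18)
H = 1/87 ≈ 0.011494
(H + A(7))² = (1/87 - 18)² = (-1565/87)² = 2449225/7569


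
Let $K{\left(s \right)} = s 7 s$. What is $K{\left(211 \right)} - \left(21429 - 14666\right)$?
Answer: $304884$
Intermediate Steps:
$K{\left(s \right)} = 7 s^{2}$ ($K{\left(s \right)} = 7 s s = 7 s^{2}$)
$K{\left(211 \right)} - \left(21429 - 14666\right) = 7 \cdot 211^{2} - \left(21429 - 14666\right) = 7 \cdot 44521 - 6763 = 311647 - 6763 = 304884$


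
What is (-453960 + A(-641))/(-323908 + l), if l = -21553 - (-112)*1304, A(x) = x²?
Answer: 43079/199413 ≈ 0.21603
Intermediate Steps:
l = 124495 (l = -21553 - 1*(-146048) = -21553 + 146048 = 124495)
(-453960 + A(-641))/(-323908 + l) = (-453960 + (-641)²)/(-323908 + 124495) = (-453960 + 410881)/(-199413) = -43079*(-1/199413) = 43079/199413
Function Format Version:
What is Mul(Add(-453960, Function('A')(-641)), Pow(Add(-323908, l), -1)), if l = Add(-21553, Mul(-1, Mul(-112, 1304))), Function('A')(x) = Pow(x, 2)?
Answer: Rational(43079, 199413) ≈ 0.21603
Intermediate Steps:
l = 124495 (l = Add(-21553, Mul(-1, -146048)) = Add(-21553, 146048) = 124495)
Mul(Add(-453960, Function('A')(-641)), Pow(Add(-323908, l), -1)) = Mul(Add(-453960, Pow(-641, 2)), Pow(Add(-323908, 124495), -1)) = Mul(Add(-453960, 410881), Pow(-199413, -1)) = Mul(-43079, Rational(-1, 199413)) = Rational(43079, 199413)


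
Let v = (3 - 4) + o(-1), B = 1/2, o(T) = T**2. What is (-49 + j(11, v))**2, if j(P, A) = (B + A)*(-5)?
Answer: 10609/4 ≈ 2652.3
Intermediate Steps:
B = 1/2 ≈ 0.50000
v = 0 (v = (3 - 4) + (-1)**2 = -1 + 1 = 0)
j(P, A) = -5/2 - 5*A (j(P, A) = (1/2 + A)*(-5) = -5/2 - 5*A)
(-49 + j(11, v))**2 = (-49 + (-5/2 - 5*0))**2 = (-49 + (-5/2 + 0))**2 = (-49 - 5/2)**2 = (-103/2)**2 = 10609/4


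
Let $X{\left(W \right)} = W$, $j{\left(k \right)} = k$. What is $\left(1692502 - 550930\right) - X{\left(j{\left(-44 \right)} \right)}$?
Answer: $1141616$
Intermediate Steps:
$\left(1692502 - 550930\right) - X{\left(j{\left(-44 \right)} \right)} = \left(1692502 - 550930\right) - -44 = \left(1692502 - 550930\right) + 44 = 1141572 + 44 = 1141616$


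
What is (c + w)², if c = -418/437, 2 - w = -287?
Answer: 43890625/529 ≈ 82969.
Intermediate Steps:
w = 289 (w = 2 - 1*(-287) = 2 + 287 = 289)
c = -22/23 (c = -418*1/437 = -22/23 ≈ -0.95652)
(c + w)² = (-22/23 + 289)² = (6625/23)² = 43890625/529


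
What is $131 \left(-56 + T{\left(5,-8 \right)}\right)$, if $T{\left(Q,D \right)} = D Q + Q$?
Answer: $-11921$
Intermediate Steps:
$T{\left(Q,D \right)} = Q + D Q$
$131 \left(-56 + T{\left(5,-8 \right)}\right) = 131 \left(-56 + 5 \left(1 - 8\right)\right) = 131 \left(-56 + 5 \left(-7\right)\right) = 131 \left(-56 - 35\right) = 131 \left(-91\right) = -11921$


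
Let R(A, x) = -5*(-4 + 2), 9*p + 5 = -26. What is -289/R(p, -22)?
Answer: -289/10 ≈ -28.900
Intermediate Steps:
p = -31/9 (p = -5/9 + (1/9)*(-26) = -5/9 - 26/9 = -31/9 ≈ -3.4444)
R(A, x) = 10 (R(A, x) = -5*(-2) = 10)
-289/R(p, -22) = -289/10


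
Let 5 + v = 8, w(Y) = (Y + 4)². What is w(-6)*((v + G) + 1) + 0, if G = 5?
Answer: 36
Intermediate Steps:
w(Y) = (4 + Y)²
v = 3 (v = -5 + 8 = 3)
w(-6)*((v + G) + 1) + 0 = (4 - 6)²*((3 + 5) + 1) + 0 = (-2)²*(8 + 1) + 0 = 4*9 + 0 = 36 + 0 = 36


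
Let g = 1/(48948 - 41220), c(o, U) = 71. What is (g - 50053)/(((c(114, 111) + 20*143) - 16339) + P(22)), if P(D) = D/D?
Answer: 386809583/103609296 ≈ 3.7333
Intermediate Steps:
P(D) = 1
g = 1/7728 ≈ 0.00012940
(g - 50053)/(((c(114, 111) + 20*143) - 16339) + P(22)) = (1/7728 - 50053)/(((71 + 20*143) - 16339) + 1) = -386809583/(7728*(((71 + 2860) - 16339) + 1)) = -386809583/(7728*((2931 - 16339) + 1)) = -386809583/(7728*(-13408 + 1)) = -386809583/7728/(-13407) = -386809583/7728*(-1/13407) = 386809583/103609296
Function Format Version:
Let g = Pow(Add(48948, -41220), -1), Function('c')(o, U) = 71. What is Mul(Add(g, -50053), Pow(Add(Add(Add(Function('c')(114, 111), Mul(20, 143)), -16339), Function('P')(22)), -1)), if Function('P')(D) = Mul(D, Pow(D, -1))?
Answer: Rational(386809583, 103609296) ≈ 3.7333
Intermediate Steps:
Function('P')(D) = 1
g = Rational(1, 7728) (g = Pow(7728, -1) = Rational(1, 7728) ≈ 0.00012940)
Mul(Add(g, -50053), Pow(Add(Add(Add(Function('c')(114, 111), Mul(20, 143)), -16339), Function('P')(22)), -1)) = Mul(Add(Rational(1, 7728), -50053), Pow(Add(Add(Add(71, Mul(20, 143)), -16339), 1), -1)) = Mul(Rational(-386809583, 7728), Pow(Add(Add(Add(71, 2860), -16339), 1), -1)) = Mul(Rational(-386809583, 7728), Pow(Add(Add(2931, -16339), 1), -1)) = Mul(Rational(-386809583, 7728), Pow(Add(-13408, 1), -1)) = Mul(Rational(-386809583, 7728), Pow(-13407, -1)) = Mul(Rational(-386809583, 7728), Rational(-1, 13407)) = Rational(386809583, 103609296)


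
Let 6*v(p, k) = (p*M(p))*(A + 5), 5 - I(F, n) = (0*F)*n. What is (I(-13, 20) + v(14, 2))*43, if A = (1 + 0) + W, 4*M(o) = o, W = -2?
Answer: 4859/3 ≈ 1619.7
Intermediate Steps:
M(o) = o/4
I(F, n) = 5 (I(F, n) = 5 - 0*F*n = 5 - 0*n = 5 - 1*0 = 5 + 0 = 5)
A = -1 (A = (1 + 0) - 2 = 1 - 2 = -1)
v(p, k) = p**2/6 (v(p, k) = ((p*(p/4))*(-1 + 5))/6 = ((p**2/4)*4)/6 = p**2/6)
(I(-13, 20) + v(14, 2))*43 = (5 + (1/6)*14**2)*43 = (5 + (1/6)*196)*43 = (5 + 98/3)*43 = (113/3)*43 = 4859/3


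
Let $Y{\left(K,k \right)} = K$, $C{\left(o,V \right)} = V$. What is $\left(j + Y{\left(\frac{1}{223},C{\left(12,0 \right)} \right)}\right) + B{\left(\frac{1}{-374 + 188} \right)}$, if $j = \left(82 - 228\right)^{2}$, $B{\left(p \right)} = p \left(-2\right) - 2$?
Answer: $\frac{442031362}{20739} \approx 21314.0$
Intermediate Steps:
$B{\left(p \right)} = -2 - 2 p$ ($B{\left(p \right)} = - 2 p - 2 = -2 - 2 p$)
$j = 21316$ ($j = \left(-146\right)^{2} = 21316$)
$\left(j + Y{\left(\frac{1}{223},C{\left(12,0 \right)} \right)}\right) + B{\left(\frac{1}{-374 + 188} \right)} = \left(21316 + \frac{1}{223}\right) - \left(2 + \frac{2}{-374 + 188}\right) = \left(21316 + \frac{1}{223}\right) - \left(2 + \frac{2}{-186}\right) = \frac{4753469}{223} - \frac{185}{93} = \frac{442031362}{20739}$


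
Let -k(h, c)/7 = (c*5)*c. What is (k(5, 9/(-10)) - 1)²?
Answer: 344569/400 ≈ 861.42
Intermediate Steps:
k(h, c) = -35*c² (k(h, c) = -7*c*5*c = -7*5*c*c = -35*c²)
(k(5, 9/(-10)) - 1)² = (-35*(9/(-10))² - 1)² = (-35*(9*(-⅒))² - 1)² = (-35*(-9/10)² - 1)² = (-35*81/100 - 1)² = (-567/20 - 1)² = (-587/20)² = 344569/400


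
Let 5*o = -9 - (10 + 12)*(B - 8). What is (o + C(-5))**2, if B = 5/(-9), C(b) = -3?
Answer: 2184484/2025 ≈ 1078.8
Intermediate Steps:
B = -5/9 (B = 5*(-1/9) = -5/9 ≈ -0.55556)
o = 1613/45 (o = (-9 - (10 + 12)*(-5/9 - 8))/5 = (-9 - 22*(-77)/9)/5 = (-9 - 1*(-1694/9))/5 = (-9 + 1694/9)/5 = (1/5)*(1613/9) = 1613/45 ≈ 35.844)
(o + C(-5))**2 = (1613/45 - 3)**2 = (1478/45)**2 = 2184484/2025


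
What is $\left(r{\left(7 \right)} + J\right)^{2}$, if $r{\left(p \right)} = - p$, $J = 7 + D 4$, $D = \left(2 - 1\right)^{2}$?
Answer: $16$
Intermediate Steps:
$D = 1$ ($D = 1^{2} = 1$)
$J = 11$ ($J = 7 + 1 \cdot 4 = 7 + 4 = 11$)
$\left(r{\left(7 \right)} + J\right)^{2} = \left(\left(-1\right) 7 + 11\right)^{2} = \left(-7 + 11\right)^{2} = 4^{2} = 16$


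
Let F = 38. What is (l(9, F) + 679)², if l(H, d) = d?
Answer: 514089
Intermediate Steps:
(l(9, F) + 679)² = (38 + 679)² = 717² = 514089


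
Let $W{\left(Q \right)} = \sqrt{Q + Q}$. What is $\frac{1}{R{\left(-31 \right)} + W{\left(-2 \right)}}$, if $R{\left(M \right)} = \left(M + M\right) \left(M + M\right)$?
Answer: $\frac{961}{3694085} - \frac{i}{7388170} \approx 0.00026015 - 1.3535 \cdot 10^{-7} i$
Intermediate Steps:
$W{\left(Q \right)} = \sqrt{2} \sqrt{Q}$ ($W{\left(Q \right)} = \sqrt{2 Q} = \sqrt{2} \sqrt{Q}$)
$R{\left(M \right)} = 4 M^{2}$ ($R{\left(M \right)} = 2 M 2 M = 4 M^{2}$)
$\frac{1}{R{\left(-31 \right)} + W{\left(-2 \right)}} = \frac{1}{4 \left(-31\right)^{2} + \sqrt{2} \sqrt{-2}} = \frac{1}{4 \cdot 961 + \sqrt{2} i \sqrt{2}} = \frac{1}{3844 + 2 i} = \frac{3844 - 2 i}{14776340}$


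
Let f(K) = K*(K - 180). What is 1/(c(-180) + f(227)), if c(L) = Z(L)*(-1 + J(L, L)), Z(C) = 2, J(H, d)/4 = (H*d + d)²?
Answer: 1/8305037867 ≈ 1.2041e-10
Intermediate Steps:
J(H, d) = 4*(d + H*d)² (J(H, d) = 4*(H*d + d)² = 4*(d + H*d)²)
f(K) = K*(-180 + K)
c(L) = -2 + 8*L²*(1 + L)² (c(L) = 2*(-1 + 4*L²*(1 + L)²) = -2 + 8*L²*(1 + L)²)
1/(c(-180) + f(227)) = 1/((-2 + 8*(-180)²*(1 - 180)²) + 227*(-180 + 227)) = 1/((-2 + 8*32400*(-179)²) + 227*47) = 1/((-2 + 8*32400*32041) + 10669) = 1/((-2 + 8305027200) + 10669) = 1/(8305027198 + 10669) = 1/8305037867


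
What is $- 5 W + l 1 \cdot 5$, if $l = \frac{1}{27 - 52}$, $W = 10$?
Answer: $- \frac{251}{5} \approx -50.2$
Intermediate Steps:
$l = - \frac{1}{25}$ ($l = \frac{1}{-25} = - \frac{1}{25} \approx -0.04$)
$- 5 W + l 1 \cdot 5 = \left(-5\right) 10 - \frac{1 \cdot 5}{25} = -50 - \frac{1}{5} = - \frac{251}{5}$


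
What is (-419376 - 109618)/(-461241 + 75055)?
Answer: 264497/193093 ≈ 1.3698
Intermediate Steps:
(-419376 - 109618)/(-461241 + 75055) = -528994/(-386186) = -528994*(-1/386186) = 264497/193093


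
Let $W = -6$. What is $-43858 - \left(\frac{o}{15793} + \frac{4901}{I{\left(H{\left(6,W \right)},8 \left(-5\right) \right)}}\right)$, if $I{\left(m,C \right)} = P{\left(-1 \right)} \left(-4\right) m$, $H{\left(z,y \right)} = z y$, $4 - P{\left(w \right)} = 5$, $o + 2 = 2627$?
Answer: $- \frac{99664489243}{2274192} \approx -43824.0$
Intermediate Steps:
$o = 2625$ ($o = -2 + 2627 = 2625$)
$P{\left(w \right)} = -1$ ($P{\left(w \right)} = 4 - 5 = -1$)
$H{\left(z,y \right)} = y z$
$I{\left(m,C \right)} = 4 m$ ($I{\left(m,C \right)} = \left(-1\right) \left(-4\right) m = 4 m$)
$-43858 - \left(\frac{o}{15793} + \frac{4901}{I{\left(H{\left(6,W \right)},8 \left(-5\right) \right)}}\right) = -43858 - \left(\frac{2625}{15793} + \frac{4901}{4 \left(\left(-6\right) 6\right)}\right) = -43858 - \left(2625 \cdot \frac{1}{15793} + \frac{4901}{4 \left(-36\right)}\right) = -43858 - \left(\frac{2625}{15793} + \frac{4901}{-144}\right) = -43858 - \left(\frac{2625}{15793} + 4901 \left(- \frac{1}{144}\right)\right) = -43858 - \left(\frac{2625}{15793} - \frac{4901}{144}\right) = -43858 - - \frac{77023493}{2274192} = -43858 + \frac{77023493}{2274192} = - \frac{99664489243}{2274192}$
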